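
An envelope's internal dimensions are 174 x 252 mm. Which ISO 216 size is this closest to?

B5 (176 × 250 mm)

Aspect ratio 252/174 ≈ 1.448 (ISO target is √2 ≈ 1.414).
In the B-series (B0 = 1000 × 1414 mm): B5 = 176 × 250 mm.
Off by 4 mm total — nearest standard size.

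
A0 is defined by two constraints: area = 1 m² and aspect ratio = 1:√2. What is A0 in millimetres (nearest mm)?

Let the short side be w mm. Then the long side is w√2 and w · w√2 = 10⁶ mm².
w² = 10⁶/√2, so w = 1000 / 2^(1/4) ≈ 840.9 mm; long side = 1000 · 2^(1/4) ≈ 1189.2 mm.

841 × 1189 mm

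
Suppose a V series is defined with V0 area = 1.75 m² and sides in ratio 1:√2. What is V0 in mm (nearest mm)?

Let the short side be w mm. Then w · w√2 = 1.75 m² = 1,750,000 mm².
w² = 1,750,000/√2, so w ≈ 1112.4 mm; long side = w√2 ≈ 1573.2 mm.

1112 × 1573 mm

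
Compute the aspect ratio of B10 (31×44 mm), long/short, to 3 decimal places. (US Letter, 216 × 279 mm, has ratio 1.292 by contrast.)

44 / 31 = 1.419
ISO 216 targets √2 ≈ 1.414; the +0.005 deviation is from mm rounding.

1.419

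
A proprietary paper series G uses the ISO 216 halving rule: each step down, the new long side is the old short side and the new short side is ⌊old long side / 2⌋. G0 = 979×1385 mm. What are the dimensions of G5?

173 × 244 mm

G1: ⌊1385/2⌋ × 979 = 692 × 979 mm
G2: ⌊979/2⌋ × 692 = 489 × 692 mm
G3: ⌊692/2⌋ × 489 = 346 × 489 mm
G4: ⌊489/2⌋ × 346 = 244 × 346 mm
G5: ⌊346/2⌋ × 244 = 173 × 244 mm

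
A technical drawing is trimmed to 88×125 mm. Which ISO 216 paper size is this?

Aspect ratio 125/88 ≈ 1.420 — close to the ISO √2 ≈ 1.414.
In the B-series (B0 = 1000 × 1414 mm): B7 = 88 × 125 mm.

B7 (88 × 125 mm)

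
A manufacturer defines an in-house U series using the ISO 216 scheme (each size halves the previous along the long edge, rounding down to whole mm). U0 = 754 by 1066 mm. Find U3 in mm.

U1: ⌊1066/2⌋ × 754 = 533 × 754 mm
U2: ⌊754/2⌋ × 533 = 377 × 533 mm
U3: ⌊533/2⌋ × 377 = 266 × 377 mm

266 × 377 mm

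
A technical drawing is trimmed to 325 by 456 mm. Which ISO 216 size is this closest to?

C3 (324 × 458 mm)

Aspect ratio 456/325 ≈ 1.403 — close to the ISO √2 ≈ 1.414.
In the C-series (envelope sizes, between A and B): C3 = 324 × 458 mm.
Off by 3 mm total — nearest standard size.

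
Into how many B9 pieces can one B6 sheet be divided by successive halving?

Each ISO step halves the sheet: 1 × B6 → 2 × B7 → 4 × B8 → 8 × B9
From B6 to B9 is 3 halving steps: 2^3 = 8.

8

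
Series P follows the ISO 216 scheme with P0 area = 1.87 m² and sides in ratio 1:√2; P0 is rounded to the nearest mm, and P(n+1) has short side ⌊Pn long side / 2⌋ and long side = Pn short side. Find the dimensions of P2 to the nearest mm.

575 × 813 mm

Let P0's short side be w mm. w · w√2 = 1.87 m² = 1,870,000 mm², so w ≈ 1149.9 mm and w√2 ≈ 1626.2 mm → P0 = 1150 × 1626 mm.
P1: ⌊1626/2⌋ × 1150 = 813 × 1150 mm
P2: ⌊1150/2⌋ × 813 = 575 × 813 mm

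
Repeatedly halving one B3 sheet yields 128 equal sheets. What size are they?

128 = 2^7, so 7 halving steps.
B3 → B4 → … → B10 after 7 steps.

B10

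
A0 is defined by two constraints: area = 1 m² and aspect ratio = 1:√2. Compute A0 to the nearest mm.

841 × 1189 mm

Let the short side be w mm. Then the long side is w√2 and w · w√2 = 10⁶ mm².
w² = 10⁶/√2, so w = 1000 / 2^(1/4) ≈ 840.9 mm; long side = 1000 · 2^(1/4) ≈ 1189.2 mm.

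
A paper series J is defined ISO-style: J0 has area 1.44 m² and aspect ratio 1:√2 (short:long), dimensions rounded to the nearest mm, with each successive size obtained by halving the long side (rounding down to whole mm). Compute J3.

Let J0's short side be w mm. w · w√2 = 1.44 m² = 1,440,000 mm², so w ≈ 1009.1 mm and w√2 ≈ 1427.0 mm → J0 = 1009 × 1427 mm.
J1: ⌊1427/2⌋ × 1009 = 713 × 1009 mm
J2: ⌊1009/2⌋ × 713 = 504 × 713 mm
J3: ⌊713/2⌋ × 504 = 356 × 504 mm

356 × 504 mm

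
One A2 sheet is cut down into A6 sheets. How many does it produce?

A2 = 420 × 594 mm; A6 = 105 × 148 mm.
Each halving step doubles the count; 4 steps from A2 to A6.
2^4 = 16.

16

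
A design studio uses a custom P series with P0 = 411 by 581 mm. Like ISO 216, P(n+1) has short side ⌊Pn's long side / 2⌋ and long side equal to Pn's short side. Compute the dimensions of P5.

72 × 102 mm

P1: ⌊581/2⌋ × 411 = 290 × 411 mm
P2: ⌊411/2⌋ × 290 = 205 × 290 mm
P3: ⌊290/2⌋ × 205 = 145 × 205 mm
P4: ⌊205/2⌋ × 145 = 102 × 145 mm
P5: ⌊145/2⌋ × 102 = 72 × 102 mm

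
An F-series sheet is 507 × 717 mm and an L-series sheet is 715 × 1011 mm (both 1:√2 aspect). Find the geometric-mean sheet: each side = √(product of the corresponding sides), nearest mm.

602 × 851 mm

Short side: √(507 · 715) = √362505 ≈ 602.1 → 602 mm
Long side: √(717 · 1011) = √724887 ≈ 851.4 → 851 mm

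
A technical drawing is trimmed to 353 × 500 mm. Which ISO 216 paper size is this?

B3 (353 × 500 mm)

Aspect ratio 500/353 ≈ 1.416 — close to the ISO √2 ≈ 1.414.
In the B-series (B0 = 1000 × 1414 mm): B3 = 353 × 500 mm.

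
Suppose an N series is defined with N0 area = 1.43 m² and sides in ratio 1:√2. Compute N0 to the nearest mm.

Let the short side be w mm. Then w · w√2 = 1.43 m² = 1,430,000 mm².
w² = 1,430,000/√2, so w ≈ 1005.6 mm; long side = w√2 ≈ 1422.1 mm.

1006 × 1422 mm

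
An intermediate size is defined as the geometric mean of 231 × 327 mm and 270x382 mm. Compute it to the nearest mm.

250 × 353 mm

Short side: √(231 · 270) = √62370 ≈ 249.7 → 250 mm
Long side: √(327 · 382) = √124914 ≈ 353.4 → 353 mm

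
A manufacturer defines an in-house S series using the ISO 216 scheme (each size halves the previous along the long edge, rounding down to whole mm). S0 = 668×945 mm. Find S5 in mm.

S1: ⌊945/2⌋ × 668 = 472 × 668 mm
S2: ⌊668/2⌋ × 472 = 334 × 472 mm
S3: ⌊472/2⌋ × 334 = 236 × 334 mm
S4: ⌊334/2⌋ × 236 = 167 × 236 mm
S5: ⌊236/2⌋ × 167 = 118 × 167 mm

118 × 167 mm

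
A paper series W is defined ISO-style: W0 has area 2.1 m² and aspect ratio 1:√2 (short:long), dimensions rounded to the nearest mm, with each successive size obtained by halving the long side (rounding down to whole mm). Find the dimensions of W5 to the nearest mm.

215 × 304 mm

Let W0's short side be w mm. w · w√2 = 2.1 m² = 2,100,000 mm², so w ≈ 1218.6 mm and w√2 ≈ 1723.3 mm → W0 = 1219 × 1723 mm.
W1: ⌊1723/2⌋ × 1219 = 861 × 1219 mm
W2: ⌊1219/2⌋ × 861 = 609 × 861 mm
W3: ⌊861/2⌋ × 609 = 430 × 609 mm
W4: ⌊609/2⌋ × 430 = 304 × 430 mm
W5: ⌊430/2⌋ × 304 = 215 × 304 mm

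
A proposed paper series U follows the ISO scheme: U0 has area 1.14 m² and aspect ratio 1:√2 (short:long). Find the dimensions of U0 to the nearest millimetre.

Let the short side be w mm. Then w · w√2 = 1.14 m² = 1,140,000 mm².
w² = 1,140,000/√2, so w ≈ 897.8 mm; long side = w√2 ≈ 1269.7 mm.

898 × 1270 mm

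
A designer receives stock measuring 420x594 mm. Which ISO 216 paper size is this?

A2 (420 × 594 mm)

Aspect ratio 594/420 ≈ 1.414 — close to the ISO √2 ≈ 1.414.
In the A-series (A0 area = 1 m²): A2 = 420 × 594 mm.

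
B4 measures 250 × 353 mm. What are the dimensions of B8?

B5: ⌊353/2⌋ × 250 = 176 × 250 mm
B6: ⌊250/2⌋ × 176 = 125 × 176 mm
B7: ⌊176/2⌋ × 125 = 88 × 125 mm
B8: ⌊125/2⌋ × 88 = 62 × 88 mm

62 × 88 mm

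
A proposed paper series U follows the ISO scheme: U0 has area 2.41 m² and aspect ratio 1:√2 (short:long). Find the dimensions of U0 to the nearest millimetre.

Let the short side be w mm. Then w · w√2 = 2.41 m² = 2,410,000 mm².
w² = 2,410,000/√2, so w ≈ 1305.4 mm; long side = w√2 ≈ 1846.1 mm.

1305 × 1846 mm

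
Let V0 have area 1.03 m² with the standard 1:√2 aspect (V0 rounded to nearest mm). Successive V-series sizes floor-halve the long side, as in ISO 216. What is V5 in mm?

Let V0's short side be w mm. w · w√2 = 1.03 m² = 1,030,000 mm², so w ≈ 853.4 mm and w√2 ≈ 1206.9 mm → V0 = 853 × 1207 mm.
V1: ⌊1207/2⌋ × 853 = 603 × 853 mm
V2: ⌊853/2⌋ × 603 = 426 × 603 mm
V3: ⌊603/2⌋ × 426 = 301 × 426 mm
V4: ⌊426/2⌋ × 301 = 213 × 301 mm
V5: ⌊301/2⌋ × 213 = 150 × 213 mm

150 × 213 mm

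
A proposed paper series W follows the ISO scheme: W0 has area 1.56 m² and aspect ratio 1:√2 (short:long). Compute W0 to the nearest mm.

Let the short side be w mm. Then w · w√2 = 1.56 m² = 1,560,000 mm².
w² = 1,560,000/√2, so w ≈ 1050.3 mm; long side = w√2 ≈ 1485.3 mm.

1050 × 1485 mm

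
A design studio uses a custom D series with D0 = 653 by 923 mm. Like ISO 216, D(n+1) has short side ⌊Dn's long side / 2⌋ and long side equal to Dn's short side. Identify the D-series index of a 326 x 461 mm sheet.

D0: 653 × 923 mm
D1: 461 × 653 mm
D2: 326 × 461 mm
D3: 230 × 326 mm
→ matches D2.

D2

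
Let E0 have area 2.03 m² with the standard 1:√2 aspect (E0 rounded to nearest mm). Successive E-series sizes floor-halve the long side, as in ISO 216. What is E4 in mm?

299 × 423 mm

Let E0's short side be w mm. w · w√2 = 2.03 m² = 2,030,000 mm², so w ≈ 1198.1 mm and w√2 ≈ 1694.4 mm → E0 = 1198 × 1694 mm.
E1: ⌊1694/2⌋ × 1198 = 847 × 1198 mm
E2: ⌊1198/2⌋ × 847 = 599 × 847 mm
E3: ⌊847/2⌋ × 599 = 423 × 599 mm
E4: ⌊599/2⌋ × 423 = 299 × 423 mm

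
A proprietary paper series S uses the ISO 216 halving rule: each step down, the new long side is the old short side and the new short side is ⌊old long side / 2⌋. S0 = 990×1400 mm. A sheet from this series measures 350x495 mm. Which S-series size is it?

S0: 990 × 1400 mm
S1: 700 × 990 mm
S2: 495 × 700 mm
S3: 350 × 495 mm
S4: 247 × 350 mm
→ matches S3.

S3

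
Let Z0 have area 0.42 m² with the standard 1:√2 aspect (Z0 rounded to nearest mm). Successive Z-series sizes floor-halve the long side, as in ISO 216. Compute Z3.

192 × 272 mm

Let Z0's short side be w mm. w · w√2 = 0.42 m² = 420,000 mm², so w ≈ 545.0 mm and w√2 ≈ 770.7 mm → Z0 = 545 × 771 mm.
Z1: ⌊771/2⌋ × 545 = 385 × 545 mm
Z2: ⌊545/2⌋ × 385 = 272 × 385 mm
Z3: ⌊385/2⌋ × 272 = 192 × 272 mm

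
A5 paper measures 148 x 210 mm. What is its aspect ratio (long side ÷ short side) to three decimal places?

210 / 148 = 1.419
ISO 216 targets √2 ≈ 1.414; the +0.005 deviation is from mm rounding.

1.419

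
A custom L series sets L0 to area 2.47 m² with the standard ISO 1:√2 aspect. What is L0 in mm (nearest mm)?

1322 × 1869 mm

Let the short side be w mm. Then w · w√2 = 2.47 m² = 2,470,000 mm².
w² = 2,470,000/√2, so w ≈ 1321.6 mm; long side = w√2 ≈ 1869.0 mm.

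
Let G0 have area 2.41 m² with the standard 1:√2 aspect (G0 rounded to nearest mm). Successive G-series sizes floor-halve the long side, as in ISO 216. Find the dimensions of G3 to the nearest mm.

461 × 652 mm

Let G0's short side be w mm. w · w√2 = 2.41 m² = 2,410,000 mm², so w ≈ 1305.4 mm and w√2 ≈ 1846.1 mm → G0 = 1305 × 1846 mm.
G1: ⌊1846/2⌋ × 1305 = 923 × 1305 mm
G2: ⌊1305/2⌋ × 923 = 652 × 923 mm
G3: ⌊923/2⌋ × 652 = 461 × 652 mm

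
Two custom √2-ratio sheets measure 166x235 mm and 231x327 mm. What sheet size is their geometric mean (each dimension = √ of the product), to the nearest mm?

Short side: √(166 · 231) = √38346 ≈ 195.8 → 196 mm
Long side: √(235 · 327) = √76845 ≈ 277.2 → 277 mm

196 × 277 mm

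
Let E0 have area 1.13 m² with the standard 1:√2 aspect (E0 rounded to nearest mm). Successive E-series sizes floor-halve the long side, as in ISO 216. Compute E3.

316 × 447 mm

Let E0's short side be w mm. w · w√2 = 1.13 m² = 1,130,000 mm², so w ≈ 893.9 mm and w√2 ≈ 1264.1 mm → E0 = 894 × 1264 mm.
E1: ⌊1264/2⌋ × 894 = 632 × 894 mm
E2: ⌊894/2⌋ × 632 = 447 × 632 mm
E3: ⌊632/2⌋ × 447 = 316 × 447 mm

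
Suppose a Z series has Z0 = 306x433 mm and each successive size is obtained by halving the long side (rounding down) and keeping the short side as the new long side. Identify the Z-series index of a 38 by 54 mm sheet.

Z0: 306 × 433 mm
Z1: 216 × 306 mm
Z2: 153 × 216 mm
Z3: 108 × 153 mm
Z4: 76 × 108 mm
Z5: 54 × 76 mm
Z6: 38 × 54 mm
Z7: 27 × 38 mm
→ matches Z6.

Z6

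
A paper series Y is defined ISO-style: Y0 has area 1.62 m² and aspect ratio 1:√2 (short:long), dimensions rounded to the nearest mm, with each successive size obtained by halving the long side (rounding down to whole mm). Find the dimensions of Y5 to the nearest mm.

189 × 267 mm

Let Y0's short side be w mm. w · w√2 = 1.62 m² = 1,620,000 mm², so w ≈ 1070.3 mm and w√2 ≈ 1513.6 mm → Y0 = 1070 × 1514 mm.
Y1: ⌊1514/2⌋ × 1070 = 757 × 1070 mm
Y2: ⌊1070/2⌋ × 757 = 535 × 757 mm
Y3: ⌊757/2⌋ × 535 = 378 × 535 mm
Y4: ⌊535/2⌋ × 378 = 267 × 378 mm
Y5: ⌊378/2⌋ × 267 = 189 × 267 mm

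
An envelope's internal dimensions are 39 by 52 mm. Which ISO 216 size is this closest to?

Aspect ratio 52/39 ≈ 1.333 (ISO target is √2 ≈ 1.414).
In the A-series (A0 area = 1 m²): A9 = 37 × 52 mm.
Off by 2 mm total — nearest standard size.

A9 (37 × 52 mm)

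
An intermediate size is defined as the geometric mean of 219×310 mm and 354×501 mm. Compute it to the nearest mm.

278 × 394 mm

Short side: √(219 · 354) = √77526 ≈ 278.4 → 278 mm
Long side: √(310 · 501) = √155310 ≈ 394.1 → 394 mm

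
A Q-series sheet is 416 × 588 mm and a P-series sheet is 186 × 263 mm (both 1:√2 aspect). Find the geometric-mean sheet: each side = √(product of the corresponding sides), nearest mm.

278 × 393 mm

Short side: √(416 · 186) = √77376 ≈ 278.2 → 278 mm
Long side: √(588 · 263) = √154644 ≈ 393.2 → 393 mm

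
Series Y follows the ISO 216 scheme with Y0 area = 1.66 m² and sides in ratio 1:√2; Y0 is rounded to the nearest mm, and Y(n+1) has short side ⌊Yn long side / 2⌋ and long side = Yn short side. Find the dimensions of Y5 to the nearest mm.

191 × 270 mm

Let Y0's short side be w mm. w · w√2 = 1.66 m² = 1,660,000 mm², so w ≈ 1083.4 mm and w√2 ≈ 1532.2 mm → Y0 = 1083 × 1532 mm.
Y1: ⌊1532/2⌋ × 1083 = 766 × 1083 mm
Y2: ⌊1083/2⌋ × 766 = 541 × 766 mm
Y3: ⌊766/2⌋ × 541 = 383 × 541 mm
Y4: ⌊541/2⌋ × 383 = 270 × 383 mm
Y5: ⌊383/2⌋ × 270 = 191 × 270 mm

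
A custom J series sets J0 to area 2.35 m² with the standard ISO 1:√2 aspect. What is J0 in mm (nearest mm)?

Let the short side be w mm. Then w · w√2 = 2.35 m² = 2,350,000 mm².
w² = 2,350,000/√2, so w ≈ 1289.1 mm; long side = w√2 ≈ 1823.0 mm.

1289 × 1823 mm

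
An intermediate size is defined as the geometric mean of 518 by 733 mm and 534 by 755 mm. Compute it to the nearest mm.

526 × 744 mm

Short side: √(518 · 534) = √276612 ≈ 525.9 → 526 mm
Long side: √(733 · 755) = √553415 ≈ 743.9 → 744 mm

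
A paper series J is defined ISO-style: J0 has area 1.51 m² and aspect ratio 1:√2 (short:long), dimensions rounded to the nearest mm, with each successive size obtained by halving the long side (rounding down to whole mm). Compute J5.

182 × 258 mm

Let J0's short side be w mm. w · w√2 = 1.51 m² = 1,510,000 mm², so w ≈ 1033.3 mm and w√2 ≈ 1461.3 mm → J0 = 1033 × 1461 mm.
J1: ⌊1461/2⌋ × 1033 = 730 × 1033 mm
J2: ⌊1033/2⌋ × 730 = 516 × 730 mm
J3: ⌊730/2⌋ × 516 = 365 × 516 mm
J4: ⌊516/2⌋ × 365 = 258 × 365 mm
J5: ⌊365/2⌋ × 258 = 182 × 258 mm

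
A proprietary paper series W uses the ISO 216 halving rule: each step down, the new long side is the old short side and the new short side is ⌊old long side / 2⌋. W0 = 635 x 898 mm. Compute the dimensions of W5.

W1: ⌊898/2⌋ × 635 = 449 × 635 mm
W2: ⌊635/2⌋ × 449 = 317 × 449 mm
W3: ⌊449/2⌋ × 317 = 224 × 317 mm
W4: ⌊317/2⌋ × 224 = 158 × 224 mm
W5: ⌊224/2⌋ × 158 = 112 × 158 mm

112 × 158 mm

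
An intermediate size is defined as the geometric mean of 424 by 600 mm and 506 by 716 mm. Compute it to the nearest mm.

Short side: √(424 · 506) = √214544 ≈ 463.2 → 463 mm
Long side: √(600 · 716) = √429600 ≈ 655.4 → 655 mm

463 × 655 mm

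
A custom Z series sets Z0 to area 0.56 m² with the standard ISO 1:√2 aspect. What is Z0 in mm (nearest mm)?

Let the short side be w mm. Then w · w√2 = 0.56 m² = 560,000 mm².
w² = 560,000/√2, so w ≈ 629.3 mm; long side = w√2 ≈ 889.9 mm.

629 × 890 mm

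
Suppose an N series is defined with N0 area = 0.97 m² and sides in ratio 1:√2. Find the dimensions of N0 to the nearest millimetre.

Let the short side be w mm. Then w · w√2 = 0.97 m² = 970,000 mm².
w² = 970,000/√2, so w ≈ 828.2 mm; long side = w√2 ≈ 1171.2 mm.

828 × 1171 mm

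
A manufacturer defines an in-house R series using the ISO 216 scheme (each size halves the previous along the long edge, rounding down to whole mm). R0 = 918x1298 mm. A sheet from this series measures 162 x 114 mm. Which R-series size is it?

R6

R0: 918 × 1298 mm
R1: 649 × 918 mm
R2: 459 × 649 mm
R3: 324 × 459 mm
R4: 229 × 324 mm
R5: 162 × 229 mm
R6: 114 × 162 mm
R7: 81 × 114 mm
→ matches R6.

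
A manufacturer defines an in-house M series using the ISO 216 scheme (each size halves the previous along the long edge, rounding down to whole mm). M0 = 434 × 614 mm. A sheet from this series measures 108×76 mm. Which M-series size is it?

M5

M0: 434 × 614 mm
M1: 307 × 434 mm
M2: 217 × 307 mm
M3: 153 × 217 mm
M4: 108 × 153 mm
M5: 76 × 108 mm
M6: 54 × 76 mm
→ matches M5.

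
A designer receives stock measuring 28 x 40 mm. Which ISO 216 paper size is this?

C10 (28 × 40 mm)

Aspect ratio 40/28 ≈ 1.429 — close to the ISO √2 ≈ 1.414.
In the C-series (envelope sizes, between A and B): C10 = 28 × 40 mm.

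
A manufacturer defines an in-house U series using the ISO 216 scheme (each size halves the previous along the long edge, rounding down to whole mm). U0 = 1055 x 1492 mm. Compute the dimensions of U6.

131 × 186 mm

U1: ⌊1492/2⌋ × 1055 = 746 × 1055 mm
U2: ⌊1055/2⌋ × 746 = 527 × 746 mm
U3: ⌊746/2⌋ × 527 = 373 × 527 mm
U4: ⌊527/2⌋ × 373 = 263 × 373 mm
U5: ⌊373/2⌋ × 263 = 186 × 263 mm
U6: ⌊263/2⌋ × 186 = 131 × 186 mm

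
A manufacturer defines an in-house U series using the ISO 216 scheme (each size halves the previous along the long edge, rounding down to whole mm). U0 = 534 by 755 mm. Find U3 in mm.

188 × 267 mm

U1: ⌊755/2⌋ × 534 = 377 × 534 mm
U2: ⌊534/2⌋ × 377 = 267 × 377 mm
U3: ⌊377/2⌋ × 267 = 188 × 267 mm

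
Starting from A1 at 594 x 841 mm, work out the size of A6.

A2: ⌊841/2⌋ × 594 = 420 × 594 mm
A3: ⌊594/2⌋ × 420 = 297 × 420 mm
A4: ⌊420/2⌋ × 297 = 210 × 297 mm
A5: ⌊297/2⌋ × 210 = 148 × 210 mm
A6: ⌊210/2⌋ × 148 = 105 × 148 mm

105 × 148 mm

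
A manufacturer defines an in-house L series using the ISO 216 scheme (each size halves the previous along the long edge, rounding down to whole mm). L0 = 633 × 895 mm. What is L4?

158 × 223 mm

L1 = 447 × 633 mm (from L0 by 1 halving).
L2: ⌊633/2⌋ × 447 = 316 × 447 mm
L3: ⌊447/2⌋ × 316 = 223 × 316 mm
L4: ⌊316/2⌋ × 223 = 158 × 223 mm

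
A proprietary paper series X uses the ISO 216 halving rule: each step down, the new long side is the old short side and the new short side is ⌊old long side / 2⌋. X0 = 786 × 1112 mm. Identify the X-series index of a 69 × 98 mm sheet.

X0: 786 × 1112 mm
X1: 556 × 786 mm
X2: 393 × 556 mm
X3: 278 × 393 mm
X4: 196 × 278 mm
X5: 139 × 196 mm
X6: 98 × 139 mm
X7: 69 × 98 mm
X8: 49 × 69 mm
→ matches X7.

X7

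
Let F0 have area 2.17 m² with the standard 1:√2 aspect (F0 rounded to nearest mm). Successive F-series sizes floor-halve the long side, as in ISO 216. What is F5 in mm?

Let F0's short side be w mm. w · w√2 = 2.17 m² = 2,170,000 mm², so w ≈ 1238.7 mm and w√2 ≈ 1751.8 mm → F0 = 1239 × 1752 mm.
F1: ⌊1752/2⌋ × 1239 = 876 × 1239 mm
F2: ⌊1239/2⌋ × 876 = 619 × 876 mm
F3: ⌊876/2⌋ × 619 = 438 × 619 mm
F4: ⌊619/2⌋ × 438 = 309 × 438 mm
F5: ⌊438/2⌋ × 309 = 219 × 309 mm

219 × 309 mm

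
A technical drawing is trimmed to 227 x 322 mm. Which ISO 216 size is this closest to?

Aspect ratio 322/227 ≈ 1.419 — close to the ISO √2 ≈ 1.414.
In the C-series (envelope sizes, between A and B): C4 = 229 × 324 mm.
Off by 4 mm total — nearest standard size.

C4 (229 × 324 mm)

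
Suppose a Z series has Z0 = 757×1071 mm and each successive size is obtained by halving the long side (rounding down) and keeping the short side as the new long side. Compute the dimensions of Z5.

Z1: ⌊1071/2⌋ × 757 = 535 × 757 mm
Z2: ⌊757/2⌋ × 535 = 378 × 535 mm
Z3: ⌊535/2⌋ × 378 = 267 × 378 mm
Z4: ⌊378/2⌋ × 267 = 189 × 267 mm
Z5: ⌊267/2⌋ × 189 = 133 × 189 mm

133 × 189 mm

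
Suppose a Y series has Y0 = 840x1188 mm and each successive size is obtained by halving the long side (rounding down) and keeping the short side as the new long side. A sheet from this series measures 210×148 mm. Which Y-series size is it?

Y0: 840 × 1188 mm
Y1: 594 × 840 mm
Y2: 420 × 594 mm
Y3: 297 × 420 mm
Y4: 210 × 297 mm
Y5: 148 × 210 mm
Y6: 105 × 148 mm
→ matches Y5.

Y5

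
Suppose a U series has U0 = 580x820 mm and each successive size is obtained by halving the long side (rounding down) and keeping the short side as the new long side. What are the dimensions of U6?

U1: ⌊820/2⌋ × 580 = 410 × 580 mm
U2: ⌊580/2⌋ × 410 = 290 × 410 mm
U3: ⌊410/2⌋ × 290 = 205 × 290 mm
U4: ⌊290/2⌋ × 205 = 145 × 205 mm
U5: ⌊205/2⌋ × 145 = 102 × 145 mm
U6: ⌊145/2⌋ × 102 = 72 × 102 mm

72 × 102 mm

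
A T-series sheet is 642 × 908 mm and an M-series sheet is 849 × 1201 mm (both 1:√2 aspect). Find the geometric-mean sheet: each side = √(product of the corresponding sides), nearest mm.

738 × 1044 mm

Short side: √(642 · 849) = √545058 ≈ 738.3 → 738 mm
Long side: √(908 · 1201) = √1090508 ≈ 1044.3 → 1044 mm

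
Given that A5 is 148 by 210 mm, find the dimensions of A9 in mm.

A6: ⌊210/2⌋ × 148 = 105 × 148 mm
A7: ⌊148/2⌋ × 105 = 74 × 105 mm
A8: ⌊105/2⌋ × 74 = 52 × 74 mm
A9: ⌊74/2⌋ × 52 = 37 × 52 mm

37 × 52 mm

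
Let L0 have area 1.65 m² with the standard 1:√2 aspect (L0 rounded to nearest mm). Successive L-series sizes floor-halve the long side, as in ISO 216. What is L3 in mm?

Let L0's short side be w mm. w · w√2 = 1.65 m² = 1,650,000 mm², so w ≈ 1080.2 mm and w√2 ≈ 1527.6 mm → L0 = 1080 × 1528 mm.
L1: ⌊1528/2⌋ × 1080 = 764 × 1080 mm
L2: ⌊1080/2⌋ × 764 = 540 × 764 mm
L3: ⌊764/2⌋ × 540 = 382 × 540 mm

382 × 540 mm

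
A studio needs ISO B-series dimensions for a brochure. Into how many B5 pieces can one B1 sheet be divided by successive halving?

B1 = 707 × 1000 mm; B5 = 176 × 250 mm.
Each halving step doubles the count; 4 steps from B1 to B5.
2^4 = 16.

16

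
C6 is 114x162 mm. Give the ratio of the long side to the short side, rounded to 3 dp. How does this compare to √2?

1.421

162 / 114 = 1.421
ISO 216 targets √2 ≈ 1.414; the +0.007 deviation is from mm rounding.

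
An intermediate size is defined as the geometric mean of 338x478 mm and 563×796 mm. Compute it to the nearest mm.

436 × 617 mm

Short side: √(338 · 563) = √190294 ≈ 436.2 → 436 mm
Long side: √(478 · 796) = √380488 ≈ 616.8 → 617 mm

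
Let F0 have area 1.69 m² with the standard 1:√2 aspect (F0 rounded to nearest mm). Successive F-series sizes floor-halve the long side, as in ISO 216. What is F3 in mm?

386 × 546 mm

Let F0's short side be w mm. w · w√2 = 1.69 m² = 1,690,000 mm², so w ≈ 1093.2 mm and w√2 ≈ 1546.0 mm → F0 = 1093 × 1546 mm.
F1: ⌊1546/2⌋ × 1093 = 773 × 1093 mm
F2: ⌊1093/2⌋ × 773 = 546 × 773 mm
F3: ⌊773/2⌋ × 546 = 386 × 546 mm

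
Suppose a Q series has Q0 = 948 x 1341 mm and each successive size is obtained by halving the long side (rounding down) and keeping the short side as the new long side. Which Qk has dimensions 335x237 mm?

Q0: 948 × 1341 mm
Q1: 670 × 948 mm
Q2: 474 × 670 mm
Q3: 335 × 474 mm
Q4: 237 × 335 mm
Q5: 167 × 237 mm
→ matches Q4.

Q4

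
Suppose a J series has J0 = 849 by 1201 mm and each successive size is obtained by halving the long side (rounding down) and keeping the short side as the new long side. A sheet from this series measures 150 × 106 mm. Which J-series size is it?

J6

J0: 849 × 1201 mm
J1: 600 × 849 mm
J2: 424 × 600 mm
J3: 300 × 424 mm
J4: 212 × 300 mm
J5: 150 × 212 mm
J6: 106 × 150 mm
J7: 75 × 106 mm
→ matches J6.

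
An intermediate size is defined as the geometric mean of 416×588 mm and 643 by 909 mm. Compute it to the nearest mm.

517 × 731 mm

Short side: √(416 · 643) = √267488 ≈ 517.2 → 517 mm
Long side: √(588 · 909) = √534492 ≈ 731.1 → 731 mm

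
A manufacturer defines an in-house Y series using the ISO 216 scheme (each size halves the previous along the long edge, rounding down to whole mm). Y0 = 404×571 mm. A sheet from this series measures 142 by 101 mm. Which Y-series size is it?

Y4

Y0: 404 × 571 mm
Y1: 285 × 404 mm
Y2: 202 × 285 mm
Y3: 142 × 202 mm
Y4: 101 × 142 mm
Y5: 71 × 101 mm
→ matches Y4.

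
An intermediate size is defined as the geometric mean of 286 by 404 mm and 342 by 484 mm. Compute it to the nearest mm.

Short side: √(286 · 342) = √97812 ≈ 312.7 → 313 mm
Long side: √(404 · 484) = √195536 ≈ 442.2 → 442 mm

313 × 442 mm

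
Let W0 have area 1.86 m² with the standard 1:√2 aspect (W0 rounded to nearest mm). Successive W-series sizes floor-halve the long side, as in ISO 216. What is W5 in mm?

Let W0's short side be w mm. w · w√2 = 1.86 m² = 1,860,000 mm², so w ≈ 1146.8 mm and w√2 ≈ 1621.9 mm → W0 = 1147 × 1622 mm.
W1: ⌊1622/2⌋ × 1147 = 811 × 1147 mm
W2: ⌊1147/2⌋ × 811 = 573 × 811 mm
W3: ⌊811/2⌋ × 573 = 405 × 573 mm
W4: ⌊573/2⌋ × 405 = 286 × 405 mm
W5: ⌊405/2⌋ × 286 = 202 × 286 mm

202 × 286 mm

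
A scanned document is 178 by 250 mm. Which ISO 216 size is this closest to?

Aspect ratio 250/178 ≈ 1.404 — close to the ISO √2 ≈ 1.414.
In the B-series (B0 = 1000 × 1414 mm): B5 = 176 × 250 mm.
Off by 2 mm total — nearest standard size.

B5 (176 × 250 mm)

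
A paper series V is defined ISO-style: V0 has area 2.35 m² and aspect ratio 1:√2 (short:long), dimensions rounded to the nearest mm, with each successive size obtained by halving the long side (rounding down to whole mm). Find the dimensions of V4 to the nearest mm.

Let V0's short side be w mm. w · w√2 = 2.35 m² = 2,350,000 mm², so w ≈ 1289.1 mm and w√2 ≈ 1823.0 mm → V0 = 1289 × 1823 mm.
V1: ⌊1823/2⌋ × 1289 = 911 × 1289 mm
V2: ⌊1289/2⌋ × 911 = 644 × 911 mm
V3: ⌊911/2⌋ × 644 = 455 × 644 mm
V4: ⌊644/2⌋ × 455 = 322 × 455 mm

322 × 455 mm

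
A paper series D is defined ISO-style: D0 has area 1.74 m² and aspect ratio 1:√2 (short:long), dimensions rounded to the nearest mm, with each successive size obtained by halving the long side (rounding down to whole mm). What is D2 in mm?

554 × 784 mm

Let D0's short side be w mm. w · w√2 = 1.74 m² = 1,740,000 mm², so w ≈ 1109.2 mm and w√2 ≈ 1568.7 mm → D0 = 1109 × 1569 mm.
D1: ⌊1569/2⌋ × 1109 = 784 × 1109 mm
D2: ⌊1109/2⌋ × 784 = 554 × 784 mm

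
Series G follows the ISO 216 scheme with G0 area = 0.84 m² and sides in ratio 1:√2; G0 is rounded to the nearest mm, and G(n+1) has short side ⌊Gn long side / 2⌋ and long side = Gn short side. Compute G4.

Let G0's short side be w mm. w · w√2 = 0.84 m² = 840,000 mm², so w ≈ 770.7 mm and w√2 ≈ 1089.9 mm → G0 = 771 × 1090 mm.
G1: ⌊1090/2⌋ × 771 = 545 × 771 mm
G2: ⌊771/2⌋ × 545 = 385 × 545 mm
G3: ⌊545/2⌋ × 385 = 272 × 385 mm
G4: ⌊385/2⌋ × 272 = 192 × 272 mm

192 × 272 mm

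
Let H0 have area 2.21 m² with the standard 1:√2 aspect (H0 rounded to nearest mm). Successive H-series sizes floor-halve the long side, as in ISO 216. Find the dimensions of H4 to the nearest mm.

Let H0's short side be w mm. w · w√2 = 2.21 m² = 2,210,000 mm², so w ≈ 1250.1 mm and w√2 ≈ 1767.9 mm → H0 = 1250 × 1768 mm.
H1: ⌊1768/2⌋ × 1250 = 884 × 1250 mm
H2: ⌊1250/2⌋ × 884 = 625 × 884 mm
H3: ⌊884/2⌋ × 625 = 442 × 625 mm
H4: ⌊625/2⌋ × 442 = 312 × 442 mm

312 × 442 mm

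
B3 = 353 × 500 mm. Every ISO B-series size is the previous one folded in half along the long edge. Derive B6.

B4: ⌊500/2⌋ × 353 = 250 × 353 mm
B5: ⌊353/2⌋ × 250 = 176 × 250 mm
B6: ⌊250/2⌋ × 176 = 125 × 176 mm

125 × 176 mm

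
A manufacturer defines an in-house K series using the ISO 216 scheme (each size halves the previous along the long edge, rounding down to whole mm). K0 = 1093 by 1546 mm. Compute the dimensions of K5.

K1: ⌊1546/2⌋ × 1093 = 773 × 1093 mm
K2: ⌊1093/2⌋ × 773 = 546 × 773 mm
K3: ⌊773/2⌋ × 546 = 386 × 546 mm
K4: ⌊546/2⌋ × 386 = 273 × 386 mm
K5: ⌊386/2⌋ × 273 = 193 × 273 mm

193 × 273 mm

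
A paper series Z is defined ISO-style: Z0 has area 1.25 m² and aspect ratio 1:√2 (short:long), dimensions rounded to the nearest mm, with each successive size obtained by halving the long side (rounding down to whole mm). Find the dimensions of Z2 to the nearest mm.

Let Z0's short side be w mm. w · w√2 = 1.25 m² = 1,250,000 mm², so w ≈ 940.2 mm and w√2 ≈ 1329.6 mm → Z0 = 940 × 1330 mm.
Z1: ⌊1330/2⌋ × 940 = 665 × 940 mm
Z2: ⌊940/2⌋ × 665 = 470 × 665 mm

470 × 665 mm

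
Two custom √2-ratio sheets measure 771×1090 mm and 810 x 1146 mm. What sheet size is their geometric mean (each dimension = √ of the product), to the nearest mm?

790 × 1118 mm

Short side: √(771 · 810) = √624510 ≈ 790.3 → 790 mm
Long side: √(1090 · 1146) = √1249140 ≈ 1117.6 → 1118 mm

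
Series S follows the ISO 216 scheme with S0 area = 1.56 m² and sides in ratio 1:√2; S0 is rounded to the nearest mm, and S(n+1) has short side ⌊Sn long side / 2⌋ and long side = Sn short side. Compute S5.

185 × 262 mm

Let S0's short side be w mm. w · w√2 = 1.56 m² = 1,560,000 mm², so w ≈ 1050.3 mm and w√2 ≈ 1485.3 mm → S0 = 1050 × 1485 mm.
S1: ⌊1485/2⌋ × 1050 = 742 × 1050 mm
S2: ⌊1050/2⌋ × 742 = 525 × 742 mm
S3: ⌊742/2⌋ × 525 = 371 × 525 mm
S4: ⌊525/2⌋ × 371 = 262 × 371 mm
S5: ⌊371/2⌋ × 262 = 185 × 262 mm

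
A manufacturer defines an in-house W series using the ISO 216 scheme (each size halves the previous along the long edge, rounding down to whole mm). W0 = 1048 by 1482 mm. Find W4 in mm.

262 × 370 mm

W1: ⌊1482/2⌋ × 1048 = 741 × 1048 mm
W2: ⌊1048/2⌋ × 741 = 524 × 741 mm
W3: ⌊741/2⌋ × 524 = 370 × 524 mm
W4: ⌊524/2⌋ × 370 = 262 × 370 mm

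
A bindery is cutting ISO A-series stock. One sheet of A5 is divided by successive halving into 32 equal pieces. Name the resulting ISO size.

32 = 2^5, so 5 halving steps.
A5 → A6 → … → A10 after 5 steps.

A10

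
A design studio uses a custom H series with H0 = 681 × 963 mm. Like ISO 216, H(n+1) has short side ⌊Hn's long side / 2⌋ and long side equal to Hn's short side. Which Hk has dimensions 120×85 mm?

H6

H0: 681 × 963 mm
H1: 481 × 681 mm
H2: 340 × 481 mm
H3: 240 × 340 mm
H4: 170 × 240 mm
H5: 120 × 170 mm
H6: 85 × 120 mm
H7: 60 × 85 mm
→ matches H6.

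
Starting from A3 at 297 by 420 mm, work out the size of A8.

A4: ⌊420/2⌋ × 297 = 210 × 297 mm
A5: ⌊297/2⌋ × 210 = 148 × 210 mm
A6: ⌊210/2⌋ × 148 = 105 × 148 mm
A7: ⌊148/2⌋ × 105 = 74 × 105 mm
A8: ⌊105/2⌋ × 74 = 52 × 74 mm

52 × 74 mm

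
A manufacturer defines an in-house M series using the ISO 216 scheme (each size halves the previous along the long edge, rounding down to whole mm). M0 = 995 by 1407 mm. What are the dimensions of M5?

175 × 248 mm

M1 = 703 × 995 mm (from M0 by 1 halving).
M2: ⌊995/2⌋ × 703 = 497 × 703 mm
M3: ⌊703/2⌋ × 497 = 351 × 497 mm
M4: ⌊497/2⌋ × 351 = 248 × 351 mm
M5: ⌊351/2⌋ × 248 = 175 × 248 mm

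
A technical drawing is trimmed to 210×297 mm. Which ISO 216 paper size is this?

Aspect ratio 297/210 ≈ 1.414 — close to the ISO √2 ≈ 1.414.
In the A-series (A0 area = 1 m²): A4 = 210 × 297 mm.

A4 (210 × 297 mm)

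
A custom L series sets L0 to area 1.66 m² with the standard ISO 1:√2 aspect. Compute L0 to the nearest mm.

1083 × 1532 mm

Let the short side be w mm. Then w · w√2 = 1.66 m² = 1,660,000 mm².
w² = 1,660,000/√2, so w ≈ 1083.4 mm; long side = w√2 ≈ 1532.2 mm.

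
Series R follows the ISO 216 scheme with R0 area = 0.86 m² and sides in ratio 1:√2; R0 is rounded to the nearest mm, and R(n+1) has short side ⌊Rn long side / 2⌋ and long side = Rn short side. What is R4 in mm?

195 × 275 mm

Let R0's short side be w mm. w · w√2 = 0.86 m² = 860,000 mm², so w ≈ 779.8 mm and w√2 ≈ 1102.8 mm → R0 = 780 × 1103 mm.
R1: ⌊1103/2⌋ × 780 = 551 × 780 mm
R2: ⌊780/2⌋ × 551 = 390 × 551 mm
R3: ⌊551/2⌋ × 390 = 275 × 390 mm
R4: ⌊390/2⌋ × 275 = 195 × 275 mm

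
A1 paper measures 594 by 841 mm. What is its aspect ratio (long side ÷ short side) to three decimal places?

841 / 594 = 1.416
ISO 216 targets √2 ≈ 1.414; the +0.002 deviation is from mm rounding.

1.416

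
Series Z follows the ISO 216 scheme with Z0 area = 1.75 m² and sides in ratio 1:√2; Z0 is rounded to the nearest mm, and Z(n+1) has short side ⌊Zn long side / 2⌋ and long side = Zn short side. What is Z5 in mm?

196 × 278 mm

Let Z0's short side be w mm. w · w√2 = 1.75 m² = 1,750,000 mm², so w ≈ 1112.4 mm and w√2 ≈ 1573.2 mm → Z0 = 1112 × 1573 mm.
Z1: ⌊1573/2⌋ × 1112 = 786 × 1112 mm
Z2: ⌊1112/2⌋ × 786 = 556 × 786 mm
Z3: ⌊786/2⌋ × 556 = 393 × 556 mm
Z4: ⌊556/2⌋ × 393 = 278 × 393 mm
Z5: ⌊393/2⌋ × 278 = 196 × 278 mm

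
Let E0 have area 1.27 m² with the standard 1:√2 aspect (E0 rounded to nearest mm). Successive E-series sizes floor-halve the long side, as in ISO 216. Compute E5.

Let E0's short side be w mm. w · w√2 = 1.27 m² = 1,270,000 mm², so w ≈ 947.6 mm and w√2 ≈ 1340.2 mm → E0 = 948 × 1340 mm.
E1: ⌊1340/2⌋ × 948 = 670 × 948 mm
E2: ⌊948/2⌋ × 670 = 474 × 670 mm
E3: ⌊670/2⌋ × 474 = 335 × 474 mm
E4: ⌊474/2⌋ × 335 = 237 × 335 mm
E5: ⌊335/2⌋ × 237 = 167 × 237 mm

167 × 237 mm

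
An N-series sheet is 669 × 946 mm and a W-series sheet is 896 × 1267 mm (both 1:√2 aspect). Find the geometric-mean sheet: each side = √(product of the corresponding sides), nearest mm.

Short side: √(669 · 896) = √599424 ≈ 774.2 → 774 mm
Long side: √(946 · 1267) = √1198582 ≈ 1094.8 → 1095 mm

774 × 1095 mm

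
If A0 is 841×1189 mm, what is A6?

105 × 148 mm

A1: ⌊1189/2⌋ × 841 = 594 × 841 mm
A2: ⌊841/2⌋ × 594 = 420 × 594 mm
A3: ⌊594/2⌋ × 420 = 297 × 420 mm
A4: ⌊420/2⌋ × 297 = 210 × 297 mm
A5: ⌊297/2⌋ × 210 = 148 × 210 mm
A6: ⌊210/2⌋ × 148 = 105 × 148 mm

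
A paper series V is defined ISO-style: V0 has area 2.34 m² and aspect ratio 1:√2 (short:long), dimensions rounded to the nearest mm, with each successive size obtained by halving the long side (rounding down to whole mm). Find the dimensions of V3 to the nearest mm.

Let V0's short side be w mm. w · w√2 = 2.34 m² = 2,340,000 mm², so w ≈ 1286.3 mm and w√2 ≈ 1819.1 mm → V0 = 1286 × 1819 mm.
V1: ⌊1819/2⌋ × 1286 = 909 × 1286 mm
V2: ⌊1286/2⌋ × 909 = 643 × 909 mm
V3: ⌊909/2⌋ × 643 = 454 × 643 mm

454 × 643 mm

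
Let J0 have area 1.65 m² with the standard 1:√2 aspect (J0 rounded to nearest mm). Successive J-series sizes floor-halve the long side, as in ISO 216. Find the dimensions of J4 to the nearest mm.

Let J0's short side be w mm. w · w√2 = 1.65 m² = 1,650,000 mm², so w ≈ 1080.2 mm and w√2 ≈ 1527.6 mm → J0 = 1080 × 1528 mm.
J1: ⌊1528/2⌋ × 1080 = 764 × 1080 mm
J2: ⌊1080/2⌋ × 764 = 540 × 764 mm
J3: ⌊764/2⌋ × 540 = 382 × 540 mm
J4: ⌊540/2⌋ × 382 = 270 × 382 mm

270 × 382 mm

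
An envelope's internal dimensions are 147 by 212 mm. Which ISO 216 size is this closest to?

Aspect ratio 212/147 ≈ 1.442 (ISO target is √2 ≈ 1.414).
In the A-series (A0 area = 1 m²): A5 = 148 × 210 mm.
Off by 3 mm total — nearest standard size.

A5 (148 × 210 mm)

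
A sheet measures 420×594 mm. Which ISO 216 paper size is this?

Aspect ratio 594/420 ≈ 1.414 — close to the ISO √2 ≈ 1.414.
In the A-series (A0 area = 1 m²): A2 = 420 × 594 mm.

A2 (420 × 594 mm)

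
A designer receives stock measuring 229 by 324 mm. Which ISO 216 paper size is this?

Aspect ratio 324/229 ≈ 1.415 — close to the ISO √2 ≈ 1.414.
In the C-series (envelope sizes, between A and B): C4 = 229 × 324 mm.

C4 (229 × 324 mm)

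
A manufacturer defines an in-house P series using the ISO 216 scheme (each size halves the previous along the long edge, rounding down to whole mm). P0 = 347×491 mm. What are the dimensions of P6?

43 × 61 mm

P1: ⌊491/2⌋ × 347 = 245 × 347 mm
P2: ⌊347/2⌋ × 245 = 173 × 245 mm
P3: ⌊245/2⌋ × 173 = 122 × 173 mm
P4: ⌊173/2⌋ × 122 = 86 × 122 mm
P5: ⌊122/2⌋ × 86 = 61 × 86 mm
P6: ⌊86/2⌋ × 61 = 43 × 61 mm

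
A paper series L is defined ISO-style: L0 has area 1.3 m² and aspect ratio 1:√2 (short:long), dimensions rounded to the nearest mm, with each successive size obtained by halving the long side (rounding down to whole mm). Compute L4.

Let L0's short side be w mm. w · w√2 = 1.3 m² = 1,300,000 mm², so w ≈ 958.8 mm and w√2 ≈ 1355.9 mm → L0 = 959 × 1356 mm.
L1: ⌊1356/2⌋ × 959 = 678 × 959 mm
L2: ⌊959/2⌋ × 678 = 479 × 678 mm
L3: ⌊678/2⌋ × 479 = 339 × 479 mm
L4: ⌊479/2⌋ × 339 = 239 × 339 mm

239 × 339 mm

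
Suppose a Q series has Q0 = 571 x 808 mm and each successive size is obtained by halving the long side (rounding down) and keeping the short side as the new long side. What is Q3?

Q1: ⌊808/2⌋ × 571 = 404 × 571 mm
Q2: ⌊571/2⌋ × 404 = 285 × 404 mm
Q3: ⌊404/2⌋ × 285 = 202 × 285 mm

202 × 285 mm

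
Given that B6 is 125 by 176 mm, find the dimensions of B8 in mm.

B7: ⌊176/2⌋ × 125 = 88 × 125 mm
B8: ⌊125/2⌋ × 88 = 62 × 88 mm

62 × 88 mm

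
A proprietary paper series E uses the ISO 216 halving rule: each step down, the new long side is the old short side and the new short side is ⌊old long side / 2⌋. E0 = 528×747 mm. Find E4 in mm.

E1 = 373 × 528 mm (from E0 by 1 halving).
E2: ⌊528/2⌋ × 373 = 264 × 373 mm
E3: ⌊373/2⌋ × 264 = 186 × 264 mm
E4: ⌊264/2⌋ × 186 = 132 × 186 mm

132 × 186 mm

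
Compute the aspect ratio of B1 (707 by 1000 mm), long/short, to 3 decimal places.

1000 / 707 = 1.414
Matches √2 ≈ 1.414 — the ISO 216 defining ratio.

1.414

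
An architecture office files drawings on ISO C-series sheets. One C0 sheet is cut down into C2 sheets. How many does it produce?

C0 = 917 × 1297 mm; C2 = 458 × 648 mm.
Each halving step doubles the count; 2 steps from C0 to C2.
2^2 = 4.

4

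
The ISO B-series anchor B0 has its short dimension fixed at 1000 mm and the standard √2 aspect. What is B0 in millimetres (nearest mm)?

Short side = 1000 mm; long side = 1000√2 ≈ 1414.2 mm.

1000 × 1414 mm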